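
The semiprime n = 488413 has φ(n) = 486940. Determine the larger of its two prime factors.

971

φ(n) = (p−1)(q−1) = n − (p+q) + 1, so p + q = 488413 − 486940 + 1 = 1474.
p and q are the roots of t² − 1474t + 488413 = 0.
Discriminant: 1474² − 4·488413 = 2172676 − 1953652 = 219024; √219024 = 468.
q = (1474 − 468)/2 = 503, p = (1474 + 468)/2 = 971.
Check: 503 · 971 = 488413.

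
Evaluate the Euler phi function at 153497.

144144

Factor: 153497 = 29 · 67 · 79.
φ(153497) = (29−1) · (67−1) · (79−1) = 28 · 66 · 78 = 144144.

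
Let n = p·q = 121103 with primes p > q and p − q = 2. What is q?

Since p = q + 2, we have 121103 = q(q + 2), so q² + 2q − 121103 = 0.
Discriminant: 2² + 4·121103 = 4 + 484412 = 484416; √484416 = 696.
q = (−2 + 696)/2 = 347, and p = q + 2 = 349.
Check: 347 · 349 = 121103.

347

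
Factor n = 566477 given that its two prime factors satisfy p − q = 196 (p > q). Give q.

661

Since p = q + 196, we have 566477 = q(q + 196), so q² + 196q − 566477 = 0.
Discriminant: 196² + 4·566477 = 38416 + 2265908 = 2304324; √2304324 = 1518.
q = (−196 + 1518)/2 = 661, and p = q + 196 = 857.
Check: 661 · 857 = 566477.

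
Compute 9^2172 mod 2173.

1846

9^1 ≡ 9 (mod 2173)
9^2 ≡ 9^2 = 81 ≡ 81 (mod 2173)
9^4 ≡ 81^2 = 6561 ≡ 42 (mod 2173)
9^8 ≡ 42^2 = 1764 ≡ 1764 (mod 2173)
9^16 ≡ 1764^2 = 3111696 ≡ 2133 (mod 2173)
9^32 ≡ 2133^2 = 4549689 ≡ 1600 (mod 2173)
9^64 ≡ 1600^2 = 2560000 ≡ 206 (mod 2173)
9^128 ≡ 206^2 = 42436 ≡ 1149 (mod 2173)
9^256 ≡ 1149^2 = 1320201 ≡ 1190 (mod 2173)
9^512 ≡ 1190^2 = 1416100 ≡ 1477 (mod 2173)
9^1024 ≡ 1477^2 = 2181529 ≡ 2010 (mod 2173)
9^2048 ≡ 2010^2 = 4040100 ≡ 493 (mod 2173)
2172 = 2048 + 64 + 32 + 16 + 8 + 4 in binary powers of 2.
So 9^2172 ≡ 493 · 206 · 1600 · 2133 · 1764 · 42 ≡ 1846 (mod 2173).
Since 1846 ≠ 1, base 9 is a Fermat witness: 2173 is composite.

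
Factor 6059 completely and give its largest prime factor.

6059 = 73 · 83
83 is prime.
So 6059 = 73 · 83; the largest prime factor is 83.

83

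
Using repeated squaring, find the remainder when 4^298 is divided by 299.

4^1 ≡ 4 (mod 299)
4^2 ≡ 4^2 = 16 ≡ 16 (mod 299)
4^4 ≡ 16^2 = 256 ≡ 256 (mod 299)
4^8 ≡ 256^2 = 65536 ≡ 55 (mod 299)
4^16 ≡ 55^2 = 3025 ≡ 35 (mod 299)
4^32 ≡ 35^2 = 1225 ≡ 29 (mod 299)
4^64 ≡ 29^2 = 841 ≡ 243 (mod 299)
4^128 ≡ 243^2 = 59049 ≡ 146 (mod 299)
4^256 ≡ 146^2 = 21316 ≡ 87 (mod 299)
298 = 256 + 32 + 8 + 2 in binary powers of 2.
So 4^298 ≡ 87 · 29 · 55 · 16 ≡ 165 (mod 299).
Since 165 ≠ 1, base 4 is a Fermat witness: 299 is composite.

165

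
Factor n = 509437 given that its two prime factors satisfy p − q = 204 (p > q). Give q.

619

Since p = q + 204, we have 509437 = q(q + 204), so q² + 204q − 509437 = 0.
Discriminant: 204² + 4·509437 = 41616 + 2037748 = 2079364; √2079364 = 1442.
q = (−204 + 1442)/2 = 619, and p = q + 204 = 823.
Check: 619 · 823 = 509437.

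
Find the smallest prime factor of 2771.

2771 is odd.
Digit sum 17, not divisible by 3.
Ends in 1: not divisible by 5.
7: 2771 = 7·395 + 6
11: 2771 = 11·251 + 10
13: 2771 = 13·213 + 2
17: 2771 = 17·163

17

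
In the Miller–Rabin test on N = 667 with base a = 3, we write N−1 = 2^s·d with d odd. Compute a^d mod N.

667 − 1 = 666 = 2^1 · 333, so d = 333.
3^1 ≡ 3 (mod 667)
3^2 ≡ 3^2 = 9 ≡ 9 (mod 667)
3^4 ≡ 9^2 = 81 ≡ 81 (mod 667)
3^8 ≡ 81^2 = 6561 ≡ 558 (mod 667)
3^16 ≡ 558^2 = 311364 ≡ 542 (mod 667)
3^32 ≡ 542^2 = 293764 ≡ 284 (mod 667)
3^64 ≡ 284^2 = 80656 ≡ 616 (mod 667)
3^128 ≡ 616^2 = 379456 ≡ 600 (mod 667)
3^256 ≡ 600^2 = 360000 ≡ 487 (mod 667)
333 = 256 + 64 + 8 + 4 + 1 in binary powers of 2.
So 3^333 ≡ 487 · 616 · 558 · 81 · 3 ≡ 188 (mod 667).
Squaring chain: 188; never reaches −1, so base 3 is a Miller–Rabin witness that 667 is composite.

188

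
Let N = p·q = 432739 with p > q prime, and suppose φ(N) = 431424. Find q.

643

φ(n) = (p−1)(q−1) = n − (p+q) + 1, so p + q = 432739 − 431424 + 1 = 1316.
p and q are the roots of t² − 1316t + 432739 = 0.
Discriminant: 1316² − 4·432739 = 1731856 − 1730956 = 900; √900 = 30.
q = (1316 − 30)/2 = 643, p = (1316 + 30)/2 = 673.
Check: 643 · 673 = 432739.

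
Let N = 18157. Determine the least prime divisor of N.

67

18157 is odd.
Digit sum 22, not divisible by 3.
Ends in 7: not divisible by 5.
7: 18157 = 7·2593 + 6
11: 18157 = 11·1650 + 7
13: 18157 = 13·1396 + 9
17: 18157 = 17·1068 + 1
19: 18157 = 19·955 + 12
23: 18157 = 23·789 + 10
29: 18157 = 29·626 + 3
31: 18157 = 31·585 + 22
37: 18157 = 37·490 + 27
41: 18157 = 41·442 + 35
43: 18157 = 43·422 + 11
47: 18157 = 47·386 + 15
53: 18157 = 53·342 + 31
59: 18157 = 59·307 + 44
61: 18157 = 61·297 + 40
67: 18157 = 67·271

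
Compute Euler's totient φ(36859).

Factor: 36859 = 29 · 31 · 41.
φ(36859) = (29−1) · (31−1) · (41−1) = 28 · 30 · 40 = 33600.

33600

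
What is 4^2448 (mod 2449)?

808

4^1 ≡ 4 (mod 2449)
4^2 ≡ 4^2 = 16 ≡ 16 (mod 2449)
4^4 ≡ 16^2 = 256 ≡ 256 (mod 2449)
4^8 ≡ 256^2 = 65536 ≡ 1862 (mod 2449)
4^16 ≡ 1862^2 = 3467044 ≡ 1709 (mod 2449)
4^32 ≡ 1709^2 = 2920681 ≡ 1473 (mod 2449)
4^64 ≡ 1473^2 = 2169729 ≡ 2364 (mod 2449)
4^128 ≡ 2364^2 = 5588496 ≡ 2327 (mod 2449)
4^256 ≡ 2327^2 = 5414929 ≡ 190 (mod 2449)
4^512 ≡ 190^2 = 36100 ≡ 1814 (mod 2449)
4^1024 ≡ 1814^2 = 3290596 ≡ 1589 (mod 2449)
4^2048 ≡ 1589^2 = 2524921 ≡ 2 (mod 2449)
2448 = 2048 + 256 + 128 + 16 in binary powers of 2.
So 4^2448 ≡ 2 · 190 · 2327 · 1709 ≡ 808 (mod 2449).
Since 808 ≠ 1, base 4 is a Fermat witness: 2449 is composite.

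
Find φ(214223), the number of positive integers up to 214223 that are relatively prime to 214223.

Factor: 214223 = 29 · 83 · 89.
φ(214223) = (29−1) · (83−1) · (89−1) = 28 · 82 · 88 = 202048.

202048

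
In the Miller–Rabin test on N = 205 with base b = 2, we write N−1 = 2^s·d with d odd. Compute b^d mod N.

205 − 1 = 204 = 2^2 · 51, so d = 51.
2^1 ≡ 2 (mod 205)
2^2 ≡ 2^2 = 4 ≡ 4 (mod 205)
2^4 ≡ 4^2 = 16 ≡ 16 (mod 205)
2^8 ≡ 16^2 = 256 ≡ 51 (mod 205)
2^16 ≡ 51^2 = 2601 ≡ 141 (mod 205)
2^32 ≡ 141^2 = 19881 ≡ 201 (mod 205)
51 = 32 + 16 + 2 + 1 in binary powers of 2.
So 2^51 ≡ 201 · 141 · 4 · 2 ≡ 203 (mod 205).
Squaring chain: 203 → 4; never reaches −1, so base 2 is a Miller–Rabin witness that 205 is composite.

203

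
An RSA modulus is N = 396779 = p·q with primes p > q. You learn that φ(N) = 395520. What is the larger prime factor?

φ(n) = (p−1)(q−1) = n − (p+q) + 1, so p + q = 396779 − 395520 + 1 = 1260.
p and q are the roots of t² − 1260t + 396779 = 0.
Discriminant: 1260² − 4·396779 = 1587600 − 1587116 = 484; √484 = 22.
q = (1260 − 22)/2 = 619, p = (1260 + 22)/2 = 641.
Check: 619 · 641 = 396779.

641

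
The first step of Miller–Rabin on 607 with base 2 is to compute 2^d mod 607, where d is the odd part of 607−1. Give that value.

607 − 1 = 606 = 2^1 · 303, so d = 303.
2^1 ≡ 2 (mod 607)
2^2 ≡ 2^2 = 4 ≡ 4 (mod 607)
2^4 ≡ 4^2 = 16 ≡ 16 (mod 607)
2^8 ≡ 16^2 = 256 ≡ 256 (mod 607)
2^16 ≡ 256^2 = 65536 ≡ 587 (mod 607)
2^32 ≡ 587^2 = 344569 ≡ 400 (mod 607)
2^64 ≡ 400^2 = 160000 ≡ 359 (mod 607)
2^128 ≡ 359^2 = 128881 ≡ 197 (mod 607)
2^256 ≡ 197^2 = 38809 ≡ 568 (mod 607)
303 = 256 + 32 + 8 + 4 + 2 + 1 in binary powers of 2.
So 2^303 ≡ 568 · 400 · 256 · 16 · 4 · 2 ≡ 1 (mod 607).
Since 2^d ≡ 1 (mod 607), base 2 does not prove 607 composite.

1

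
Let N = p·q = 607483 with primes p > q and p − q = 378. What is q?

613

Since p = q + 378, we have 607483 = q(q + 378), so q² + 378q − 607483 = 0.
Discriminant: 378² + 4·607483 = 142884 + 2429932 = 2572816; √2572816 = 1604.
q = (−378 + 1604)/2 = 613, and p = q + 378 = 991.
Check: 613 · 991 = 607483.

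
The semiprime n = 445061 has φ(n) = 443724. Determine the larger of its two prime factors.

719

φ(n) = (p−1)(q−1) = n − (p+q) + 1, so p + q = 445061 − 443724 + 1 = 1338.
p and q are the roots of t² − 1338t + 445061 = 0.
Discriminant: 1338² − 4·445061 = 1790244 − 1780244 = 10000; √10000 = 100.
q = (1338 − 100)/2 = 619, p = (1338 + 100)/2 = 719.
Check: 619 · 719 = 445061.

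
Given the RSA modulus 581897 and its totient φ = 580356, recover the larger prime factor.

φ(n) = (p−1)(q−1) = n − (p+q) + 1, so p + q = 581897 − 580356 + 1 = 1542.
p and q are the roots of t² − 1542t + 581897 = 0.
Discriminant: 1542² − 4·581897 = 2377764 − 2327588 = 50176; √50176 = 224.
q = (1542 − 224)/2 = 659, p = (1542 + 224)/2 = 883.
Check: 659 · 883 = 581897.

883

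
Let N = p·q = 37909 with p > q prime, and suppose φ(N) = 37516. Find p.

227

φ(n) = (p−1)(q−1) = n − (p+q) + 1, so p + q = 37909 − 37516 + 1 = 394.
p and q are the roots of t² − 394t + 37909 = 0.
Discriminant: 394² − 4·37909 = 155236 − 151636 = 3600; √3600 = 60.
q = (394 − 60)/2 = 167, p = (394 + 60)/2 = 227.
Check: 167 · 227 = 37909.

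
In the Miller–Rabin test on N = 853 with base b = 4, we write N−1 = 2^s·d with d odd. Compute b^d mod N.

852

853 − 1 = 852 = 2^2 · 213, so d = 213.
4^1 ≡ 4 (mod 853)
4^2 ≡ 4^2 = 16 ≡ 16 (mod 853)
4^4 ≡ 16^2 = 256 ≡ 256 (mod 853)
4^8 ≡ 256^2 = 65536 ≡ 708 (mod 853)
4^16 ≡ 708^2 = 501264 ≡ 553 (mod 853)
4^32 ≡ 553^2 = 305809 ≡ 435 (mod 853)
4^64 ≡ 435^2 = 189225 ≡ 712 (mod 853)
4^128 ≡ 712^2 = 506944 ≡ 262 (mod 853)
213 = 128 + 64 + 16 + 4 + 1 in binary powers of 2.
So 4^213 ≡ 262 · 712 · 553 · 256 · 4 ≡ 852 (mod 853).
Since 4^d ≡ 852 (mod 853), base 4 does not prove 853 composite.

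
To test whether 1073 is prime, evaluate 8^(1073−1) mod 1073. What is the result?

803

8^1 ≡ 8 (mod 1073)
8^2 ≡ 8^2 = 64 ≡ 64 (mod 1073)
8^4 ≡ 64^2 = 4096 ≡ 877 (mod 1073)
8^8 ≡ 877^2 = 769129 ≡ 861 (mod 1073)
8^16 ≡ 861^2 = 741321 ≡ 951 (mod 1073)
8^32 ≡ 951^2 = 904401 ≡ 935 (mod 1073)
8^64 ≡ 935^2 = 874225 ≡ 803 (mod 1073)
8^128 ≡ 803^2 = 644809 ≡ 1009 (mod 1073)
8^256 ≡ 1009^2 = 1018081 ≡ 877 (mod 1073)
8^512 ≡ 877^2 = 769129 ≡ 861 (mod 1073)
8^1024 ≡ 861^2 = 741321 ≡ 951 (mod 1073)
1072 = 1024 + 32 + 16 in binary powers of 2.
So 8^1072 ≡ 951 · 935 · 951 ≡ 803 (mod 1073).
Since 803 ≠ 1, base 8 is a Fermat witness: 1073 is composite.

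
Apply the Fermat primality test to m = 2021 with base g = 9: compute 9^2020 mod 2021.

1358

9^1 ≡ 9 (mod 2021)
9^2 ≡ 9^2 = 81 ≡ 81 (mod 2021)
9^4 ≡ 81^2 = 6561 ≡ 498 (mod 2021)
9^8 ≡ 498^2 = 248004 ≡ 1442 (mod 2021)
9^16 ≡ 1442^2 = 2079364 ≡ 1776 (mod 2021)
9^32 ≡ 1776^2 = 3154176 ≡ 1416 (mod 2021)
9^64 ≡ 1416^2 = 2005056 ≡ 224 (mod 2021)
9^128 ≡ 224^2 = 50176 ≡ 1672 (mod 2021)
9^256 ≡ 1672^2 = 2795584 ≡ 541 (mod 2021)
9^512 ≡ 541^2 = 292681 ≡ 1657 (mod 2021)
9^1024 ≡ 1657^2 = 2745649 ≡ 1131 (mod 2021)
2020 = 1024 + 512 + 256 + 128 + 64 + 32 + 4 in binary powers of 2.
So 9^2020 ≡ 1131 · 1657 · 541 · 1672 · 224 · 1416 · 498 ≡ 1358 (mod 2021).
Since 1358 ≠ 1, base 9 is a Fermat witness: 2021 is composite.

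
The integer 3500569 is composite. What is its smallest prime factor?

3500569 is odd.
Digit sum 28, not divisible by 3.
Ends in 9: not divisible by 5.
7: 3500569 = 7·500081 + 2
11: 3500569 = 11·318233 + 6
13: 3500569 = 13·269274 + 7
17: 3500569 = 17·205915 + 14
19: 3500569 = 19·184240 + 9
23: 3500569 = 23·152198 + 15
29: 3500569 = 29·120709 + 8
31: 3500569 = 31·112921 + 18
37: 3500569 = 37·94609 + 36
41: 3500569 = 41·85379 + 30
43: 3500569 = 43·81408 + 25
47: 3500569 = 47·74480 + 9
53: 3500569 = 53·66048 + 25
59: 3500569 = 59·59331 + 40
61: 3500569 = 61·57386 + 23
67: 3500569 = 67·52247 + 20
71: 3500569 = 71·49303 + 56
73: 3500569 = 73·47953

73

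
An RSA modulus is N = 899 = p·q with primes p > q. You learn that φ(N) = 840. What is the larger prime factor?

φ(n) = (p−1)(q−1) = n − (p+q) + 1, so p + q = 899 − 840 + 1 = 60.
p and q are the roots of t² − 60t + 899 = 0.
Discriminant: 60² − 4·899 = 3600 − 3596 = 4; √4 = 2.
q = (60 − 2)/2 = 29, p = (60 + 2)/2 = 31.
Check: 29 · 31 = 899.

31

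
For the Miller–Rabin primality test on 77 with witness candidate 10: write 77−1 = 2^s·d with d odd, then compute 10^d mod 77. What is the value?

10

77 − 1 = 76 = 2^2 · 19, so d = 19.
10^1 ≡ 10 (mod 77)
10^2 ≡ 10^2 = 100 ≡ 23 (mod 77)
10^4 ≡ 23^2 = 529 ≡ 67 (mod 77)
10^8 ≡ 67^2 = 4489 ≡ 23 (mod 77)
10^16 ≡ 23^2 = 529 ≡ 67 (mod 77)
19 = 16 + 2 + 1 in binary powers of 2.
So 10^19 ≡ 67 · 23 · 10 ≡ 10 (mod 77).
Squaring chain: 10 → 23; never reaches −1, so base 10 is a Miller–Rabin witness that 77 is composite.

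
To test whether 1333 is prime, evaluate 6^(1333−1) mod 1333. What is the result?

1

6^1 ≡ 6 (mod 1333)
6^2 ≡ 6^2 = 36 ≡ 36 (mod 1333)
6^4 ≡ 36^2 = 1296 ≡ 1296 (mod 1333)
6^8 ≡ 1296^2 = 1679616 ≡ 36 (mod 1333)
6^16 ≡ 36^2 = 1296 ≡ 1296 (mod 1333)
6^32 ≡ 1296^2 = 1679616 ≡ 36 (mod 1333)
6^64 ≡ 36^2 = 1296 ≡ 1296 (mod 1333)
6^128 ≡ 1296^2 = 1679616 ≡ 36 (mod 1333)
6^256 ≡ 36^2 = 1296 ≡ 1296 (mod 1333)
6^512 ≡ 1296^2 = 1679616 ≡ 36 (mod 1333)
6^1024 ≡ 36^2 = 1296 ≡ 1296 (mod 1333)
1332 = 1024 + 256 + 32 + 16 + 4 in binary powers of 2.
So 6^1332 ≡ 1296 · 1296 · 36 · 1296 · 1296 ≡ 1 (mod 1333).
Since the result is 1, base 6 gives no evidence that 1333 is composite.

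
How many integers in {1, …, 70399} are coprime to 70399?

Factor: 70399 = 7 · 89 · 113.
φ(70399) = (7−1) · (89−1) · (113−1) = 6 · 88 · 112 = 59136.

59136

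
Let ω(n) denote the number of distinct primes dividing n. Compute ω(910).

910 = 2 · 455
455 = 5 · 91
91 = 7 · 13
910 = 2 · 5 · 7 · 13, which has 4 distinct prime factors.

4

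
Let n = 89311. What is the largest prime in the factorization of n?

89311 = 31 · 2881
2881 = 43 · 67
67 is prime.
So 89311 = 31 · 43 · 67; the largest prime factor is 67.

67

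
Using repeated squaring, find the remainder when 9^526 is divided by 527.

412

9^1 ≡ 9 (mod 527)
9^2 ≡ 9^2 = 81 ≡ 81 (mod 527)
9^4 ≡ 81^2 = 6561 ≡ 237 (mod 527)
9^8 ≡ 237^2 = 56169 ≡ 307 (mod 527)
9^16 ≡ 307^2 = 94249 ≡ 443 (mod 527)
9^32 ≡ 443^2 = 196249 ≡ 205 (mod 527)
9^64 ≡ 205^2 = 42025 ≡ 392 (mod 527)
9^128 ≡ 392^2 = 153664 ≡ 307 (mod 527)
9^256 ≡ 307^2 = 94249 ≡ 443 (mod 527)
9^512 ≡ 443^2 = 196249 ≡ 205 (mod 527)
526 = 512 + 8 + 4 + 2 in binary powers of 2.
So 9^526 ≡ 205 · 307 · 237 · 81 ≡ 412 (mod 527).
Since 412 ≠ 1, base 9 is a Fermat witness: 527 is composite.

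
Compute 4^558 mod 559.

4^1 ≡ 4 (mod 559)
4^2 ≡ 4^2 = 16 ≡ 16 (mod 559)
4^4 ≡ 16^2 = 256 ≡ 256 (mod 559)
4^8 ≡ 256^2 = 65536 ≡ 133 (mod 559)
4^16 ≡ 133^2 = 17689 ≡ 360 (mod 559)
4^32 ≡ 360^2 = 129600 ≡ 471 (mod 559)
4^64 ≡ 471^2 = 221841 ≡ 477 (mod 559)
4^128 ≡ 477^2 = 227529 ≡ 16 (mod 559)
4^256 ≡ 16^2 = 256 ≡ 256 (mod 559)
4^512 ≡ 256^2 = 65536 ≡ 133 (mod 559)
558 = 512 + 32 + 8 + 4 + 2 in binary powers of 2.
So 4^558 ≡ 133 · 471 · 133 · 256 · 16 ≡ 508 (mod 559).
Since 508 ≠ 1, base 4 is a Fermat witness: 559 is composite.

508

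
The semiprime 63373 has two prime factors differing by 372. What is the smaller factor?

Since p = q + 372, we have 63373 = q(q + 372), so q² + 372q − 63373 = 0.
Discriminant: 372² + 4·63373 = 138384 + 253492 = 391876; √391876 = 626.
q = (−372 + 626)/2 = 127, and p = q + 372 = 499.
Check: 127 · 499 = 63373.

127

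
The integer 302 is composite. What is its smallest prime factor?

302 is even: 2 divides it.

2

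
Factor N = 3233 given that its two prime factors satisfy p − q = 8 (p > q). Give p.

Since p = q + 8, we have 3233 = q(q + 8), so q² + 8q − 3233 = 0.
Discriminant: 8² + 4·3233 = 64 + 12932 = 12996; √12996 = 114.
q = (−8 + 114)/2 = 53, and p = q + 8 = 61.
Check: 53 · 61 = 3233.

61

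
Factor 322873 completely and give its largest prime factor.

79

322873 = 61 · 5293
5293 = 67 · 79
79 is prime.
So 322873 = 61 · 67 · 79; the largest prime factor is 79.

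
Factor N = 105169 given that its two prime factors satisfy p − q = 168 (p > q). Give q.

251

Since p = q + 168, we have 105169 = q(q + 168), so q² + 168q − 105169 = 0.
Discriminant: 168² + 4·105169 = 28224 + 420676 = 448900; √448900 = 670.
q = (−168 + 670)/2 = 251, and p = q + 168 = 419.
Check: 251 · 419 = 105169.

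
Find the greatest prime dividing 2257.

61

2257 = 37 · 61
61 is prime.
So 2257 = 37 · 61; the largest prime factor is 61.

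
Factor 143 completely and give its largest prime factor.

143 = 11 · 13
13 is prime.
So 143 = 11 · 13; the largest prime factor is 13.

13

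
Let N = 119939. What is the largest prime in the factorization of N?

119939 = 31 · 3869
3869 = 53 · 73
73 is prime.
So 119939 = 31 · 53 · 73; the largest prime factor is 73.

73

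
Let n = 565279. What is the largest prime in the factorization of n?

67

565279 = 11 · 51389
51389 = 13 · 3953
3953 = 59 · 67
67 is prime.
So 565279 = 11 · 13 · 59 · 67; the largest prime factor is 67.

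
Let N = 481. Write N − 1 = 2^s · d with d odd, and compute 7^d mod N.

481 − 1 = 480 = 2^5 · 15, so d = 15.
7^1 ≡ 7 (mod 481)
7^2 ≡ 7^2 = 49 ≡ 49 (mod 481)
7^4 ≡ 49^2 = 2401 ≡ 477 (mod 481)
7^8 ≡ 477^2 = 227529 ≡ 16 (mod 481)
15 = 8 + 4 + 2 + 1 in binary powers of 2.
So 7^15 ≡ 16 · 477 · 49 · 7 ≡ 174 (mod 481).
Squaring chain: 174 → 454 → 248 → 417 → 248; never reaches −1, so base 7 is a Miller–Rabin witness that 481 is composite.

174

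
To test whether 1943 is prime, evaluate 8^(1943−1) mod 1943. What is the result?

8^1 ≡ 8 (mod 1943)
8^2 ≡ 8^2 = 64 ≡ 64 (mod 1943)
8^4 ≡ 64^2 = 4096 ≡ 210 (mod 1943)
8^8 ≡ 210^2 = 44100 ≡ 1354 (mod 1943)
8^16 ≡ 1354^2 = 1833316 ≡ 1067 (mod 1943)
8^32 ≡ 1067^2 = 1138489 ≡ 1834 (mod 1943)
8^64 ≡ 1834^2 = 3363556 ≡ 223 (mod 1943)
8^128 ≡ 223^2 = 49729 ≡ 1154 (mod 1943)
8^256 ≡ 1154^2 = 1331716 ≡ 761 (mod 1943)
8^512 ≡ 761^2 = 579121 ≡ 107 (mod 1943)
8^1024 ≡ 107^2 = 11449 ≡ 1734 (mod 1943)
1942 = 1024 + 512 + 256 + 128 + 16 + 4 + 2 in binary powers of 2.
So 8^1942 ≡ 1734 · 107 · 761 · 1154 · 1067 · 210 · 64 ≡ 1715 (mod 1943).
Since 1715 ≠ 1, base 8 is a Fermat witness: 1943 is composite.

1715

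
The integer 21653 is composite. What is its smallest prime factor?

21653 is odd.
Digit sum 17, not divisible by 3.
Ends in 3: not divisible by 5.
7: 21653 = 7·3093 + 2
11: 21653 = 11·1968 + 5
13: 21653 = 13·1665 + 8
17: 21653 = 17·1273 + 12
19: 21653 = 19·1139 + 12
23: 21653 = 23·941 + 10
29: 21653 = 29·746 + 19
31: 21653 = 31·698 + 15
37: 21653 = 37·585 + 8
41: 21653 = 41·528 + 5
43: 21653 = 43·503 + 24
47: 21653 = 47·460 + 33
53: 21653 = 53·408 + 29
59: 21653 = 59·367

59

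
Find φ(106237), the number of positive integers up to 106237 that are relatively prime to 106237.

97680

Factor: 106237 = 23 · 31 · 149.
φ(106237) = (23−1) · (31−1) · (149−1) = 22 · 30 · 148 = 97680.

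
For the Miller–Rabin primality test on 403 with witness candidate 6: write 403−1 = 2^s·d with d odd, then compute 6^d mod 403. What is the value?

278

403 − 1 = 402 = 2^1 · 201, so d = 201.
6^1 ≡ 6 (mod 403)
6^2 ≡ 6^2 = 36 ≡ 36 (mod 403)
6^4 ≡ 36^2 = 1296 ≡ 87 (mod 403)
6^8 ≡ 87^2 = 7569 ≡ 315 (mod 403)
6^16 ≡ 315^2 = 99225 ≡ 87 (mod 403)
6^32 ≡ 87^2 = 7569 ≡ 315 (mod 403)
6^64 ≡ 315^2 = 99225 ≡ 87 (mod 403)
6^128 ≡ 87^2 = 7569 ≡ 315 (mod 403)
201 = 128 + 64 + 8 + 1 in binary powers of 2.
So 6^201 ≡ 315 · 87 · 315 · 6 ≡ 278 (mod 403).
Squaring chain: 278; never reaches −1, so base 6 is a Miller–Rabin witness that 403 is composite.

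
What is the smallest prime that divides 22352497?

22352497 is odd.
Digit sum 34, not divisible by 3.
Ends in 7: not divisible by 5.
7: 22352497 = 7·3193213 + 6
11: 22352497 = 11·2032045 + 2
13: 22352497 = 13·1719422 + 11
17: 22352497 = 17·1314852 + 13
19: 22352497 = 19·1176447 + 4
23: 22352497 = 23·971847 + 16
29: 22352497 = 29·770775 + 22
31: 22352497 = 31·721048 + 9
37: 22352497 = 37·604121 + 20
41: 22352497 = 41·545182 + 35
43: 22352497 = 43·519825 + 22
47: 22352497 = 47·475585 + 2
53: 22352497 = 53·421745 + 12
59: 22352497 = 59·378855 + 52
61: 22352497 = 61·366434 + 23
67: 22352497 = 67·333619 + 24
71: 22352497 = 71·314823 + 64
73: 22352497 = 73·306198 + 43
79: 22352497 = 79·282943

79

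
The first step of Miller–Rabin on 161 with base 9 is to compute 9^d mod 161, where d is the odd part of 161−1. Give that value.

161 − 1 = 160 = 2^5 · 5, so d = 5.
9^1 ≡ 9 (mod 161)
9^2 ≡ 9^2 = 81 ≡ 81 (mod 161)
9^4 ≡ 81^2 = 6561 ≡ 121 (mod 161)
5 = 4 + 1 in binary powers of 2.
So 9^5 ≡ 121 · 9 ≡ 123 (mod 161).
Squaring chain: 123 → 156 → 25 → 142 → 39; never reaches −1, so base 9 is a Miller–Rabin witness that 161 is composite.

123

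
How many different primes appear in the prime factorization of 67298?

67298 = 2 · 33649
33649 = 7 · 4807
4807 = 11 · 437
437 = 19 · 23
67298 = 2 · 7 · 11 · 19 · 23, which has 5 distinct prime factors.

5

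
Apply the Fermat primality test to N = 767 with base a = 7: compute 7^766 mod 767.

7^1 ≡ 7 (mod 767)
7^2 ≡ 7^2 = 49 ≡ 49 (mod 767)
7^4 ≡ 49^2 = 2401 ≡ 100 (mod 767)
7^8 ≡ 100^2 = 10000 ≡ 29 (mod 767)
7^16 ≡ 29^2 = 841 ≡ 74 (mod 767)
7^32 ≡ 74^2 = 5476 ≡ 107 (mod 767)
7^64 ≡ 107^2 = 11449 ≡ 711 (mod 767)
7^128 ≡ 711^2 = 505521 ≡ 68 (mod 767)
7^256 ≡ 68^2 = 4624 ≡ 22 (mod 767)
7^512 ≡ 22^2 = 484 ≡ 484 (mod 767)
766 = 512 + 128 + 64 + 32 + 16 + 8 + 4 + 2 in binary powers of 2.
So 7^766 ≡ 484 · 68 · 711 · 107 · 74 · 29 · 100 · 49 ≡ 186 (mod 767).
Since 186 ≠ 1, base 7 is a Fermat witness: 767 is composite.

186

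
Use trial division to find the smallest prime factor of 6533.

6533 is odd.
Digit sum 17, not divisible by 3.
Ends in 3: not divisible by 5.
7: 6533 = 7·933 + 2
11: 6533 = 11·593 + 10
13: 6533 = 13·502 + 7
17: 6533 = 17·384 + 5
19: 6533 = 19·343 + 16
23: 6533 = 23·284 + 1
29: 6533 = 29·225 + 8
31: 6533 = 31·210 + 23
37: 6533 = 37·176 + 21
41: 6533 = 41·159 + 14
43: 6533 = 43·151 + 40
47: 6533 = 47·139

47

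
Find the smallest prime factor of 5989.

53

5989 is odd.
Digit sum 31, not divisible by 3.
Ends in 9: not divisible by 5.
7: 5989 = 7·855 + 4
11: 5989 = 11·544 + 5
13: 5989 = 13·460 + 9
17: 5989 = 17·352 + 5
19: 5989 = 19·315 + 4
23: 5989 = 23·260 + 9
29: 5989 = 29·206 + 15
31: 5989 = 31·193 + 6
37: 5989 = 37·161 + 32
41: 5989 = 41·146 + 3
43: 5989 = 43·139 + 12
47: 5989 = 47·127 + 20
53: 5989 = 53·113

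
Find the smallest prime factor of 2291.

2291 is odd.
Digit sum 14, not divisible by 3.
Ends in 1: not divisible by 5.
7: 2291 = 7·327 + 2
11: 2291 = 11·208 + 3
13: 2291 = 13·176 + 3
17: 2291 = 17·134 + 13
19: 2291 = 19·120 + 11
23: 2291 = 23·99 + 14
29: 2291 = 29·79

29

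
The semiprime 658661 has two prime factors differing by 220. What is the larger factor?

Since p = q + 220, we have 658661 = q(q + 220), so q² + 220q − 658661 = 0.
Discriminant: 220² + 4·658661 = 48400 + 2634644 = 2683044; √2683044 = 1638.
q = (−220 + 1638)/2 = 709, and p = q + 220 = 929.
Check: 709 · 929 = 658661.

929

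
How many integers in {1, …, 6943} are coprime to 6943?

Factor: 6943 = 53 · 131.
φ(6943) = (53−1) · (131−1) = 52 · 130 = 6760.

6760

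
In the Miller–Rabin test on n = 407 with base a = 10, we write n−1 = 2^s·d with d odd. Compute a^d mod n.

407 − 1 = 406 = 2^1 · 203, so d = 203.
10^1 ≡ 10 (mod 407)
10^2 ≡ 10^2 = 100 ≡ 100 (mod 407)
10^4 ≡ 100^2 = 10000 ≡ 232 (mod 407)
10^8 ≡ 232^2 = 53824 ≡ 100 (mod 407)
10^16 ≡ 100^2 = 10000 ≡ 232 (mod 407)
10^32 ≡ 232^2 = 53824 ≡ 100 (mod 407)
10^64 ≡ 100^2 = 10000 ≡ 232 (mod 407)
10^128 ≡ 232^2 = 53824 ≡ 100 (mod 407)
203 = 128 + 64 + 8 + 2 + 1 in binary powers of 2.
So 10^203 ≡ 100 · 232 · 100 · 100 · 10 ≡ 285 (mod 407).
Squaring chain: 285; never reaches −1, so base 10 is a Miller–Rabin witness that 407 is composite.

285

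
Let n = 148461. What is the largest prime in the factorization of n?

148461 = 3 · 49487
49487 = 17 · 2911
2911 = 41 · 71
71 is prime.
So 148461 = 3 · 17 · 41 · 71; the largest prime factor is 71.

71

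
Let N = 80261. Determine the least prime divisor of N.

83

80261 is odd.
Digit sum 17, not divisible by 3.
Ends in 1: not divisible by 5.
7: 80261 = 7·11465 + 6
11: 80261 = 11·7296 + 5
13: 80261 = 13·6173 + 12
17: 80261 = 17·4721 + 4
19: 80261 = 19·4224 + 5
23: 80261 = 23·3489 + 14
29: 80261 = 29·2767 + 18
31: 80261 = 31·2589 + 2
37: 80261 = 37·2169 + 8
41: 80261 = 41·1957 + 24
43: 80261 = 43·1866 + 23
47: 80261 = 47·1707 + 32
53: 80261 = 53·1514 + 19
59: 80261 = 59·1360 + 21
61: 80261 = 61·1315 + 46
67: 80261 = 67·1197 + 62
71: 80261 = 71·1130 + 31
73: 80261 = 73·1099 + 34
79: 80261 = 79·1015 + 76
83: 80261 = 83·967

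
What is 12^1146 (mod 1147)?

12^1 ≡ 12 (mod 1147)
12^2 ≡ 12^2 = 144 ≡ 144 (mod 1147)
12^4 ≡ 144^2 = 20736 ≡ 90 (mod 1147)
12^8 ≡ 90^2 = 8100 ≡ 71 (mod 1147)
12^16 ≡ 71^2 = 5041 ≡ 453 (mod 1147)
12^32 ≡ 453^2 = 205209 ≡ 1043 (mod 1147)
12^64 ≡ 1043^2 = 1087849 ≡ 493 (mod 1147)
12^128 ≡ 493^2 = 243049 ≡ 1032 (mod 1147)
12^256 ≡ 1032^2 = 1065024 ≡ 608 (mod 1147)
12^512 ≡ 608^2 = 369664 ≡ 330 (mod 1147)
12^1024 ≡ 330^2 = 108900 ≡ 1082 (mod 1147)
1146 = 1024 + 64 + 32 + 16 + 8 + 2 in binary powers of 2.
So 12^1146 ≡ 1082 · 493 · 1043 · 453 · 71 · 144 ≡ 1025 (mod 1147).
Since 1025 ≠ 1, base 12 is a Fermat witness: 1147 is composite.

1025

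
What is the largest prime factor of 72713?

72713 = 19 · 3827
3827 = 43 · 89
89 is prime.
So 72713 = 19 · 43 · 89; the largest prime factor is 89.

89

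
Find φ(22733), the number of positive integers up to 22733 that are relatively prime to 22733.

22428

Factor: 22733 = 127 · 179.
φ(22733) = (127−1) · (179−1) = 126 · 178 = 22428.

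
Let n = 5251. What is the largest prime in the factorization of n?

5251 = 59 · 89
89 is prime.
So 5251 = 59 · 89; the largest prime factor is 89.

89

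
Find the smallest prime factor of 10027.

37

10027 is odd.
Digit sum 10, not divisible by 3.
Ends in 7: not divisible by 5.
7: 10027 = 7·1432 + 3
11: 10027 = 11·911 + 6
13: 10027 = 13·771 + 4
17: 10027 = 17·589 + 14
19: 10027 = 19·527 + 14
23: 10027 = 23·435 + 22
29: 10027 = 29·345 + 22
31: 10027 = 31·323 + 14
37: 10027 = 37·271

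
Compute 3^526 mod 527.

3^1 ≡ 3 (mod 527)
3^2 ≡ 3^2 = 9 ≡ 9 (mod 527)
3^4 ≡ 9^2 = 81 ≡ 81 (mod 527)
3^8 ≡ 81^2 = 6561 ≡ 237 (mod 527)
3^16 ≡ 237^2 = 56169 ≡ 307 (mod 527)
3^32 ≡ 307^2 = 94249 ≡ 443 (mod 527)
3^64 ≡ 443^2 = 196249 ≡ 205 (mod 527)
3^128 ≡ 205^2 = 42025 ≡ 392 (mod 527)
3^256 ≡ 392^2 = 153664 ≡ 307 (mod 527)
3^512 ≡ 307^2 = 94249 ≡ 443 (mod 527)
526 = 512 + 8 + 4 + 2 in binary powers of 2.
So 3^526 ≡ 443 · 237 · 81 · 9 ≡ 121 (mod 527).
Since 121 ≠ 1, base 3 is a Fermat witness: 527 is composite.

121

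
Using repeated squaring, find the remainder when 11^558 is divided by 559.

11^1 ≡ 11 (mod 559)
11^2 ≡ 11^2 = 121 ≡ 121 (mod 559)
11^4 ≡ 121^2 = 14641 ≡ 107 (mod 559)
11^8 ≡ 107^2 = 11449 ≡ 269 (mod 559)
11^16 ≡ 269^2 = 72361 ≡ 250 (mod 559)
11^32 ≡ 250^2 = 62500 ≡ 451 (mod 559)
11^64 ≡ 451^2 = 203401 ≡ 484 (mod 559)
11^128 ≡ 484^2 = 234256 ≡ 35 (mod 559)
11^256 ≡ 35^2 = 1225 ≡ 107 (mod 559)
11^512 ≡ 107^2 = 11449 ≡ 269 (mod 559)
558 = 512 + 32 + 8 + 4 + 2 in binary powers of 2.
So 11^558 ≡ 269 · 451 · 269 · 107 · 121 ≡ 532 (mod 559).
Since 532 ≠ 1, base 11 is a Fermat witness: 559 is composite.

532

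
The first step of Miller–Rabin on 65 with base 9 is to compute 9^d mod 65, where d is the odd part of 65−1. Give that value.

9

65 − 1 = 64 = 2^6 · 1, so d = 1.
9^1 ≡ 9 (mod 65)
1 = 1 in binary powers of 2.
So 9^1 ≡ 9 ≡ 9 (mod 65).
Squaring chain: 9 → 16 → 61 → 16 → 61 → 16; never reaches −1, so base 9 is a Miller–Rabin witness that 65 is composite.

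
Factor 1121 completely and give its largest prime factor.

59

1121 = 19 · 59
59 is prime.
So 1121 = 19 · 59; the largest prime factor is 59.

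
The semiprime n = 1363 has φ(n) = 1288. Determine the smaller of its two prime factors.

φ(n) = (p−1)(q−1) = n − (p+q) + 1, so p + q = 1363 − 1288 + 1 = 76.
p and q are the roots of t² − 76t + 1363 = 0.
Discriminant: 76² − 4·1363 = 5776 − 5452 = 324; √324 = 18.
q = (76 − 18)/2 = 29, p = (76 + 18)/2 = 47.
Check: 29 · 47 = 1363.

29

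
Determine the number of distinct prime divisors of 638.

638 = 2 · 319
319 = 11 · 29
638 = 2 · 11 · 29, which has 3 distinct prime factors.

3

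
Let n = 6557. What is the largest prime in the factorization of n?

83

6557 = 79 · 83
83 is prime.
So 6557 = 79 · 83; the largest prime factor is 83.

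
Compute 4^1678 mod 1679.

4^1 ≡ 4 (mod 1679)
4^2 ≡ 4^2 = 16 ≡ 16 (mod 1679)
4^4 ≡ 16^2 = 256 ≡ 256 (mod 1679)
4^8 ≡ 256^2 = 65536 ≡ 55 (mod 1679)
4^16 ≡ 55^2 = 3025 ≡ 1346 (mod 1679)
4^32 ≡ 1346^2 = 1811716 ≡ 75 (mod 1679)
4^64 ≡ 75^2 = 5625 ≡ 588 (mod 1679)
4^128 ≡ 588^2 = 345744 ≡ 1549 (mod 1679)
4^256 ≡ 1549^2 = 2399401 ≡ 110 (mod 1679)
4^512 ≡ 110^2 = 12100 ≡ 347 (mod 1679)
4^1024 ≡ 347^2 = 120409 ≡ 1200 (mod 1679)
1678 = 1024 + 512 + 128 + 8 + 4 + 2 in binary powers of 2.
So 4^1678 ≡ 1200 · 347 · 1549 · 55 · 256 · 16 ≡ 1497 (mod 1679).
Since 1497 ≠ 1, base 4 is a Fermat witness: 1679 is composite.

1497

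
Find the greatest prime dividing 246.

246 = 2 · 123
123 = 3 · 41
41 is prime.
So 246 = 2 · 3 · 41; the largest prime factor is 41.

41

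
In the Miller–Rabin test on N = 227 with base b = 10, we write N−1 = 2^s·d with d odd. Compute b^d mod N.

227 − 1 = 226 = 2^1 · 113, so d = 113.
10^1 ≡ 10 (mod 227)
10^2 ≡ 10^2 = 100 ≡ 100 (mod 227)
10^4 ≡ 100^2 = 10000 ≡ 12 (mod 227)
10^8 ≡ 12^2 = 144 ≡ 144 (mod 227)
10^16 ≡ 144^2 = 20736 ≡ 79 (mod 227)
10^32 ≡ 79^2 = 6241 ≡ 112 (mod 227)
10^64 ≡ 112^2 = 12544 ≡ 59 (mod 227)
113 = 64 + 32 + 16 + 1 in binary powers of 2.
So 10^113 ≡ 59 · 112 · 79 · 10 ≡ 1 (mod 227).
Since 10^d ≡ 1 (mod 227), base 10 does not prove 227 composite.

1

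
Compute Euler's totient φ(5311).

5152

Factor: 5311 = 47 · 113.
φ(5311) = (47−1) · (113−1) = 46 · 112 = 5152.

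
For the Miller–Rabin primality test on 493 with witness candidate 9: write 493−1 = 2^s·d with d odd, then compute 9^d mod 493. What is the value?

457

493 − 1 = 492 = 2^2 · 123, so d = 123.
9^1 ≡ 9 (mod 493)
9^2 ≡ 9^2 = 81 ≡ 81 (mod 493)
9^4 ≡ 81^2 = 6561 ≡ 152 (mod 493)
9^8 ≡ 152^2 = 23104 ≡ 426 (mod 493)
9^16 ≡ 426^2 = 181476 ≡ 52 (mod 493)
9^32 ≡ 52^2 = 2704 ≡ 239 (mod 493)
9^64 ≡ 239^2 = 57121 ≡ 426 (mod 493)
123 = 64 + 32 + 16 + 8 + 2 + 1 in binary powers of 2.
So 9^123 ≡ 426 · 239 · 52 · 426 · 81 · 9 ≡ 457 (mod 493).
Squaring chain: 457 → 310; never reaches −1, so base 9 is a Miller–Rabin witness that 493 is composite.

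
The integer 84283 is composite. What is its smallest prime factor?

84283 is odd.
Digit sum 25, not divisible by 3.
Ends in 3: not divisible by 5.
7: 84283 = 7·12040 + 3
11: 84283 = 11·7662 + 1
13: 84283 = 13·6483 + 4
17: 84283 = 17·4957 + 14
19: 84283 = 19·4435 + 18
23: 84283 = 23·3664 + 11
29: 84283 = 29·2906 + 9
31: 84283 = 31·2718 + 25
37: 84283 = 37·2277 + 34
41: 84283 = 41·2055 + 28
43: 84283 = 43·1960 + 3
47: 84283 = 47·1793 + 12
53: 84283 = 53·1590 + 13
59: 84283 = 59·1428 + 31
61: 84283 = 61·1381 + 42
67: 84283 = 67·1257 + 64
71: 84283 = 71·1187 + 6
73: 84283 = 73·1154 + 41
79: 84283 = 79·1066 + 69
83: 84283 = 83·1015 + 38
89: 84283 = 89·947

89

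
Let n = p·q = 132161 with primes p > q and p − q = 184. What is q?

283

Since p = q + 184, we have 132161 = q(q + 184), so q² + 184q − 132161 = 0.
Discriminant: 184² + 4·132161 = 33856 + 528644 = 562500; √562500 = 750.
q = (−184 + 750)/2 = 283, and p = q + 184 = 467.
Check: 283 · 467 = 132161.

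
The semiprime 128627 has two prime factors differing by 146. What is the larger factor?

439

Since p = q + 146, we have 128627 = q(q + 146), so q² + 146q − 128627 = 0.
Discriminant: 146² + 4·128627 = 21316 + 514508 = 535824; √535824 = 732.
q = (−146 + 732)/2 = 293, and p = q + 146 = 439.
Check: 293 · 439 = 128627.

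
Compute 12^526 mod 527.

236

12^1 ≡ 12 (mod 527)
12^2 ≡ 12^2 = 144 ≡ 144 (mod 527)
12^4 ≡ 144^2 = 20736 ≡ 183 (mod 527)
12^8 ≡ 183^2 = 33489 ≡ 288 (mod 527)
12^16 ≡ 288^2 = 82944 ≡ 205 (mod 527)
12^32 ≡ 205^2 = 42025 ≡ 392 (mod 527)
12^64 ≡ 392^2 = 153664 ≡ 307 (mod 527)
12^128 ≡ 307^2 = 94249 ≡ 443 (mod 527)
12^256 ≡ 443^2 = 196249 ≡ 205 (mod 527)
12^512 ≡ 205^2 = 42025 ≡ 392 (mod 527)
526 = 512 + 8 + 4 + 2 in binary powers of 2.
So 12^526 ≡ 392 · 288 · 183 · 144 ≡ 236 (mod 527).
Since 236 ≠ 1, base 12 is a Fermat witness: 527 is composite.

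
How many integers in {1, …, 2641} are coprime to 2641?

2484

Factor: 2641 = 19 · 139.
φ(2641) = (19−1) · (139−1) = 18 · 138 = 2484.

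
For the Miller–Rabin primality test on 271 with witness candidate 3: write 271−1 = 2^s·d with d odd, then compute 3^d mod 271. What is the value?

270

271 − 1 = 270 = 2^1 · 135, so d = 135.
3^1 ≡ 3 (mod 271)
3^2 ≡ 3^2 = 9 ≡ 9 (mod 271)
3^4 ≡ 9^2 = 81 ≡ 81 (mod 271)
3^8 ≡ 81^2 = 6561 ≡ 57 (mod 271)
3^16 ≡ 57^2 = 3249 ≡ 268 (mod 271)
3^32 ≡ 268^2 = 71824 ≡ 9 (mod 271)
3^64 ≡ 9^2 = 81 ≡ 81 (mod 271)
3^128 ≡ 81^2 = 6561 ≡ 57 (mod 271)
135 = 128 + 4 + 2 + 1 in binary powers of 2.
So 3^135 ≡ 57 · 81 · 9 · 3 ≡ 270 (mod 271).
Since 3^d ≡ 270 (mod 271), base 3 does not prove 271 composite.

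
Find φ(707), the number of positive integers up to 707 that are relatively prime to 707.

600

Factor: 707 = 7 · 101.
φ(707) = (7−1) · (101−1) = 6 · 100 = 600.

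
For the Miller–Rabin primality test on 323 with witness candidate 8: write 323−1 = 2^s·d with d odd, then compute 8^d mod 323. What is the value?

323 − 1 = 322 = 2^1 · 161, so d = 161.
8^1 ≡ 8 (mod 323)
8^2 ≡ 8^2 = 64 ≡ 64 (mod 323)
8^4 ≡ 64^2 = 4096 ≡ 220 (mod 323)
8^8 ≡ 220^2 = 48400 ≡ 273 (mod 323)
8^16 ≡ 273^2 = 74529 ≡ 239 (mod 323)
8^32 ≡ 239^2 = 57121 ≡ 273 (mod 323)
8^64 ≡ 273^2 = 74529 ≡ 239 (mod 323)
8^128 ≡ 239^2 = 57121 ≡ 273 (mod 323)
161 = 128 + 32 + 1 in binary powers of 2.
So 8^161 ≡ 273 · 273 · 8 ≡ 297 (mod 323).
Squaring chain: 297; never reaches −1, so base 8 is a Miller–Rabin witness that 323 is composite.

297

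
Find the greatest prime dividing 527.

527 = 17 · 31
31 is prime.
So 527 = 17 · 31; the largest prime factor is 31.

31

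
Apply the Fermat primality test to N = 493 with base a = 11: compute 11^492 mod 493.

11^1 ≡ 11 (mod 493)
11^2 ≡ 11^2 = 121 ≡ 121 (mod 493)
11^4 ≡ 121^2 = 14641 ≡ 344 (mod 493)
11^8 ≡ 344^2 = 118336 ≡ 16 (mod 493)
11^16 ≡ 16^2 = 256 ≡ 256 (mod 493)
11^32 ≡ 256^2 = 65536 ≡ 460 (mod 493)
11^64 ≡ 460^2 = 211600 ≡ 103 (mod 493)
11^128 ≡ 103^2 = 10609 ≡ 256 (mod 493)
11^256 ≡ 256^2 = 65536 ≡ 460 (mod 493)
492 = 256 + 128 + 64 + 32 + 8 + 4 in binary powers of 2.
So 11^492 ≡ 460 · 256 · 103 · 460 · 16 · 344 ≡ 285 (mod 493).
Since 285 ≠ 1, base 11 is a Fermat witness: 493 is composite.

285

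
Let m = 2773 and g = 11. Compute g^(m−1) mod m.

1933

11^1 ≡ 11 (mod 2773)
11^2 ≡ 11^2 = 121 ≡ 121 (mod 2773)
11^4 ≡ 121^2 = 14641 ≡ 776 (mod 2773)
11^8 ≡ 776^2 = 602176 ≡ 435 (mod 2773)
11^16 ≡ 435^2 = 189225 ≡ 661 (mod 2773)
11^32 ≡ 661^2 = 436921 ≡ 1560 (mod 2773)
11^64 ≡ 1560^2 = 2433600 ≡ 1679 (mod 2773)
11^128 ≡ 1679^2 = 2819041 ≡ 1673 (mod 2773)
11^256 ≡ 1673^2 = 2798929 ≡ 972 (mod 2773)
11^512 ≡ 972^2 = 944784 ≡ 1964 (mod 2773)
11^1024 ≡ 1964^2 = 3857296 ≡ 53 (mod 2773)
11^2048 ≡ 53^2 = 2809 ≡ 36 (mod 2773)
2772 = 2048 + 512 + 128 + 64 + 16 + 4 in binary powers of 2.
So 11^2772 ≡ 36 · 1964 · 1673 · 1679 · 661 · 776 ≡ 1933 (mod 2773).
Since 1933 ≠ 1, base 11 is a Fermat witness: 2773 is composite.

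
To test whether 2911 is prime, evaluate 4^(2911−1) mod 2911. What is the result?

1805

4^1 ≡ 4 (mod 2911)
4^2 ≡ 4^2 = 16 ≡ 16 (mod 2911)
4^4 ≡ 16^2 = 256 ≡ 256 (mod 2911)
4^8 ≡ 256^2 = 65536 ≡ 1494 (mod 2911)
4^16 ≡ 1494^2 = 2232036 ≡ 2210 (mod 2911)
4^32 ≡ 2210^2 = 4884100 ≡ 2353 (mod 2911)
4^64 ≡ 2353^2 = 5536609 ≡ 2798 (mod 2911)
4^128 ≡ 2798^2 = 7828804 ≡ 1125 (mod 2911)
4^256 ≡ 1125^2 = 1265625 ≡ 2251 (mod 2911)
4^512 ≡ 2251^2 = 5067001 ≡ 1861 (mod 2911)
4^1024 ≡ 1861^2 = 3463321 ≡ 2142 (mod 2911)
4^2048 ≡ 2142^2 = 4588164 ≡ 428 (mod 2911)
2910 = 2048 + 512 + 256 + 64 + 16 + 8 + 4 + 2 in binary powers of 2.
So 4^2910 ≡ 428 · 1861 · 2251 · 2798 · 2210 · 1494 · 256 · 16 ≡ 1805 (mod 2911).
Since 1805 ≠ 1, base 4 is a Fermat witness: 2911 is composite.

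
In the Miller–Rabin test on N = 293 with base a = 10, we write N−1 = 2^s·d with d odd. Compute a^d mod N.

292

293 − 1 = 292 = 2^2 · 73, so d = 73.
10^1 ≡ 10 (mod 293)
10^2 ≡ 10^2 = 100 ≡ 100 (mod 293)
10^4 ≡ 100^2 = 10000 ≡ 38 (mod 293)
10^8 ≡ 38^2 = 1444 ≡ 272 (mod 293)
10^16 ≡ 272^2 = 73984 ≡ 148 (mod 293)
10^32 ≡ 148^2 = 21904 ≡ 222 (mod 293)
10^64 ≡ 222^2 = 49284 ≡ 60 (mod 293)
73 = 64 + 8 + 1 in binary powers of 2.
So 10^73 ≡ 60 · 272 · 10 ≡ 292 (mod 293).
Since 10^d ≡ 292 (mod 293), base 10 does not prove 293 composite.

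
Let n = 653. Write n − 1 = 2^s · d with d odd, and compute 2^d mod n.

653 − 1 = 652 = 2^2 · 163, so d = 163.
2^1 ≡ 2 (mod 653)
2^2 ≡ 2^2 = 4 ≡ 4 (mod 653)
2^4 ≡ 4^2 = 16 ≡ 16 (mod 653)
2^8 ≡ 16^2 = 256 ≡ 256 (mod 653)
2^16 ≡ 256^2 = 65536 ≡ 236 (mod 653)
2^32 ≡ 236^2 = 55696 ≡ 191 (mod 653)
2^64 ≡ 191^2 = 36481 ≡ 566 (mod 653)
2^128 ≡ 566^2 = 320356 ≡ 386 (mod 653)
163 = 128 + 32 + 2 + 1 in binary powers of 2.
So 2^163 ≡ 386 · 191 · 4 · 2 ≡ 149 (mod 653).
Squaring chain: 149 → 652; reaches −1, so base 2 does not prove 653 composite.

149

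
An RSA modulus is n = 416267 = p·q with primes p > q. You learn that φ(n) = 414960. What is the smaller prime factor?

547

φ(n) = (p−1)(q−1) = n − (p+q) + 1, so p + q = 416267 − 414960 + 1 = 1308.
p and q are the roots of t² − 1308t + 416267 = 0.
Discriminant: 1308² − 4·416267 = 1710864 − 1665068 = 45796; √45796 = 214.
q = (1308 − 214)/2 = 547, p = (1308 + 214)/2 = 761.
Check: 547 · 761 = 416267.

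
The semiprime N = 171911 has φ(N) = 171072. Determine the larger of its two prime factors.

φ(n) = (p−1)(q−1) = n − (p+q) + 1, so p + q = 171911 − 171072 + 1 = 840.
p and q are the roots of t² − 840t + 171911 = 0.
Discriminant: 840² − 4·171911 = 705600 − 687644 = 17956; √17956 = 134.
q = (840 − 134)/2 = 353, p = (840 + 134)/2 = 487.
Check: 353 · 487 = 171911.

487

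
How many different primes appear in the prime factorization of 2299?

2

2299 = 11^2 · 19
2299 = 11^2 · 19, which has 2 distinct prime factors.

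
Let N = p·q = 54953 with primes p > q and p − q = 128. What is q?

179

Since p = q + 128, we have 54953 = q(q + 128), so q² + 128q − 54953 = 0.
Discriminant: 128² + 4·54953 = 16384 + 219812 = 236196; √236196 = 486.
q = (−128 + 486)/2 = 179, and p = q + 128 = 307.
Check: 179 · 307 = 54953.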